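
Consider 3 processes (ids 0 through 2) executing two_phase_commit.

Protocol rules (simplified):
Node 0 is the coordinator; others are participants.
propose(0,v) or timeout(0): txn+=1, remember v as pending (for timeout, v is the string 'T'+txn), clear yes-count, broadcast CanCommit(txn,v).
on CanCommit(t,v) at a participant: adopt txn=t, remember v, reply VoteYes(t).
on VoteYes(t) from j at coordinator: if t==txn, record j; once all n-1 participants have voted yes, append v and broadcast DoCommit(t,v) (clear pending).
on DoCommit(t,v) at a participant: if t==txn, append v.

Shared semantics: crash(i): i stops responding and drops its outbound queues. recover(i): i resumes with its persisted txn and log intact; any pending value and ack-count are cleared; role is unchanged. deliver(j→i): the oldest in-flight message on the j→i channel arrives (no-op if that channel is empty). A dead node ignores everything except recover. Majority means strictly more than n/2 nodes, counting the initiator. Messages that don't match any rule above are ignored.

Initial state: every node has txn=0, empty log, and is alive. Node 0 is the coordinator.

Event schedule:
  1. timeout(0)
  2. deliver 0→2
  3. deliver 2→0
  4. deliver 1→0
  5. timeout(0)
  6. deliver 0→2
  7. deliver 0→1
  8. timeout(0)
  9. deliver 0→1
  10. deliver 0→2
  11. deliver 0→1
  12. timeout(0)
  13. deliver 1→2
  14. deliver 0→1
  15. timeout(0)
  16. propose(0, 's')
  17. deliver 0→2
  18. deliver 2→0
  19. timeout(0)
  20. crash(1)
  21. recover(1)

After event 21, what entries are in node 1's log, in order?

e1 timeout(0): 0[coor,t=1,-]
e2 deliver 0→2: 2[part,t=1,-]
e3 deliver 2→0: ·
e4 deliver 1→0: ·
e5 timeout(0): 0[coor,t=2,-]
e6 deliver 0→2: 2[part,t=2,-]
e7 deliver 0→1: 1[part,t=1,-]
e8 timeout(0): 0[coor,t=3,-]
e9 deliver 0→1: 1[part,t=2,-]
e10 deliver 0→2: 2[part,t=3,-]
e11 deliver 0→1: 1[part,t=3,-]
e12 timeout(0): 0[coor,t=4,-]
e13 deliver 1→2: ·
e14 deliver 0→1: 1[part,t=4,-]
e15 timeout(0): 0[coor,t=5,-]
e16 propose(0,'s'): 0[coor,t=6,-]
e17 deliver 0→2: 2[part,t=4,-]
e18 deliver 2→0: ·
e19 timeout(0): 0[coor,t=7,-]
e20 crash(1): 1[✗part,t=4,-]
e21 recover(1): 1[part,t=4,-]

empty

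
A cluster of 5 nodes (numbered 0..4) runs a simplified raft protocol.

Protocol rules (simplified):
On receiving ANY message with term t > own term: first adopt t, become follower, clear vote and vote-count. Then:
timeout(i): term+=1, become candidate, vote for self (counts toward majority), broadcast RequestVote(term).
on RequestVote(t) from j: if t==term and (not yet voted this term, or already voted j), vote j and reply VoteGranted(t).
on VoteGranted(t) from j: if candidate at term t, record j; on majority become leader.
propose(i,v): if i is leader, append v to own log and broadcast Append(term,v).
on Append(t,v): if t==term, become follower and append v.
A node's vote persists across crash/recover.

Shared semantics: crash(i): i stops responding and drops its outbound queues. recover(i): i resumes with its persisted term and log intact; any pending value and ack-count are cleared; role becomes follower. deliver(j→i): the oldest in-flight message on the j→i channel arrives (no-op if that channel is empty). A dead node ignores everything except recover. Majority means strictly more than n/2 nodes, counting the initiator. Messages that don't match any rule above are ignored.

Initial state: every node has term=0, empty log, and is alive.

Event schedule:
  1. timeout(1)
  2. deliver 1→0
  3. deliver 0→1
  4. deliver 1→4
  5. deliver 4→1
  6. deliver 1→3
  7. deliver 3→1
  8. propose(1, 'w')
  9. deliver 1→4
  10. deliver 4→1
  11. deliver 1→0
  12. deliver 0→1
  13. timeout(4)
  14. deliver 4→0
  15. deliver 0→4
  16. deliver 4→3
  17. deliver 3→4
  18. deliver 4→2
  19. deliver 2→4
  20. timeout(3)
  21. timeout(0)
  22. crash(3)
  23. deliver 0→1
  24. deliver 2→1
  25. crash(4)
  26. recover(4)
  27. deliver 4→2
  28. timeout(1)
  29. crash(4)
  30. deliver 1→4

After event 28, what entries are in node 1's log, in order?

w

step 1 timeout(1): 1={cand,t=1,log=-}
step 2 deliver 1→0: 0={foll,t=1,log=-}
step 3 deliver 0→1: —
step 4 deliver 1→4: 4={foll,t=1,log=-}
step 5 deliver 4→1: 1={lead,t=1,log=-}
step 6 deliver 1→3: 3={foll,t=1,log=-}
step 7 deliver 3→1: —
step 8 propose(1,'w'): 1={lead,t=1,log=w}
step 9 deliver 1→4: 4={foll,t=1,log=w}
step 10 deliver 4→1: —
step 11 deliver 1→0: 0={foll,t=1,log=w}
step 12 deliver 0→1: —
step 13 timeout(4): 4={cand,t=2,log=w}
step 14 deliver 4→0: 0={foll,t=2,log=w}
step 15 deliver 0→4: —
step 16 deliver 4→3: 3={foll,t=2,log=-}
step 17 deliver 3→4: 4={lead,t=2,log=w}
step 18 deliver 4→2: 2={foll,t=2,log=-}
step 19 deliver 2→4: —
step 20 timeout(3): 3={cand,t=3,log=-}
step 21 timeout(0): 0={cand,t=3,log=w}
step 22 crash(3): 3={✗cand,t=3,log=-}
step 23 deliver 0→1: 1={foll,t=3,log=w}
step 24 deliver 2→1: —
step 25 crash(4): 4={✗lead,t=2,log=w}
step 26 recover(4): 4={foll,t=2,log=w}
step 27 deliver 4→2: —
step 28 timeout(1): 1={cand,t=4,log=w}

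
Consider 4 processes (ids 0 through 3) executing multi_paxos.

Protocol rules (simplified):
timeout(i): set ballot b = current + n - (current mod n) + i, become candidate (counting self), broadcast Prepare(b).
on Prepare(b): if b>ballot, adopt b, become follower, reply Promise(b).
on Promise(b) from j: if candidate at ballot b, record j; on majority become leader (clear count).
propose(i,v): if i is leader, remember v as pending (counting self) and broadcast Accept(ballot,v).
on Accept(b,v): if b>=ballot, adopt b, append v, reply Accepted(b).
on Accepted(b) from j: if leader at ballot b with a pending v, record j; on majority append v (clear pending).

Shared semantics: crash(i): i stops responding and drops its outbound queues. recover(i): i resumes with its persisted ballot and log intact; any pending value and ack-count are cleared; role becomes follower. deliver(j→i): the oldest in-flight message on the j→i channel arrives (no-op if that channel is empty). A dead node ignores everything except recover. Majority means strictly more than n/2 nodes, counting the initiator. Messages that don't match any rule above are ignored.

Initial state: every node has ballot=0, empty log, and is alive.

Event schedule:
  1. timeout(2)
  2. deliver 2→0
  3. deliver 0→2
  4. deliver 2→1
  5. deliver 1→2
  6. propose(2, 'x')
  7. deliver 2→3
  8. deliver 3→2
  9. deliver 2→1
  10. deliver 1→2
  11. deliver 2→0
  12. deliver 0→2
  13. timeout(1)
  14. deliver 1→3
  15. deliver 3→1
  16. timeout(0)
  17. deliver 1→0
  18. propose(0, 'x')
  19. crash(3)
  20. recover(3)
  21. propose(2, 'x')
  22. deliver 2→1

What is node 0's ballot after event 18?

9

after 1 — timeout(2): n2:cand/b6/[-]
after 2 — deliver 2→0: n0:foll/b6/[-]
after 3 — deliver 0→2: ·
after 4 — deliver 2→1: n1:foll/b6/[-]
after 5 — deliver 1→2: n2:lead/b6/[-]
after 6 — propose(2,'x'): ·
after 7 — deliver 2→3: n3:foll/b6/[-]
after 8 — deliver 3→2: ·
after 9 — deliver 2→1: n1:foll/b6/[x]
after 10 — deliver 1→2: ·
after 11 — deliver 2→0: n0:foll/b6/[x]
after 12 — deliver 0→2: n2:lead/b6/[x]
after 13 — timeout(1): n1:cand/b9/[x]
after 14 — deliver 1→3: n3:foll/b9/[-]
after 15 — deliver 3→1: ·
after 16 — timeout(0): n0:cand/b8/[x]
after 17 — deliver 1→0: n0:foll/b9/[x]
after 18 — propose(0,'x'): ·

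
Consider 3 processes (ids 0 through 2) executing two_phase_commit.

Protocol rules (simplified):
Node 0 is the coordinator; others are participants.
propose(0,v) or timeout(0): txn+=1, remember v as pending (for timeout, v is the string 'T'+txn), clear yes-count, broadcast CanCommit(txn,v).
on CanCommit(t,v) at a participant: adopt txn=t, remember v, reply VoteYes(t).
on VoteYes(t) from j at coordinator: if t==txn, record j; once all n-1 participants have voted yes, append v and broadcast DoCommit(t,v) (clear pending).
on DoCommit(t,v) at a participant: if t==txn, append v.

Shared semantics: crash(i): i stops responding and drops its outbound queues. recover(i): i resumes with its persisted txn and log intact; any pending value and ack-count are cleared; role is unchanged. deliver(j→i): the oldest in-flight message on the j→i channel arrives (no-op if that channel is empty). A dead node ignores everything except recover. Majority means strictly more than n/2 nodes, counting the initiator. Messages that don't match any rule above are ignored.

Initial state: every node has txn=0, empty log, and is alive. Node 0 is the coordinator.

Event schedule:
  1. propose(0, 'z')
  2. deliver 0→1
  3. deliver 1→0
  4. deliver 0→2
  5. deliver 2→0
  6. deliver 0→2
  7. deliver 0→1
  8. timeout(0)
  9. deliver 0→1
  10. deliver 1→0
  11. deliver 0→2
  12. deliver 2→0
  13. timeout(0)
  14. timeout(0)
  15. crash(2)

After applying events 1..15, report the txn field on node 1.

e1 propose(0,'z'): 0[coor,t=1,-]
e2 deliver 0→1: 1[part,t=1,-]
e3 deliver 1→0: ·
e4 deliver 0→2: 2[part,t=1,-]
e5 deliver 2→0: 0[coor,t=1,z]
e6 deliver 0→2: 2[part,t=1,z]
e7 deliver 0→1: 1[part,t=1,z]
e8 timeout(0): 0[coor,t=2,z]
e9 deliver 0→1: 1[part,t=2,z]
e10 deliver 1→0: ·
e11 deliver 0→2: 2[part,t=2,z]
e12 deliver 2→0: 0[coor,t=2,z,T2]
e13 timeout(0): 0[coor,t=3,z,T2]
e14 timeout(0): 0[coor,t=4,z,T2]
e15 crash(2): 2[✗part,t=2,z]

2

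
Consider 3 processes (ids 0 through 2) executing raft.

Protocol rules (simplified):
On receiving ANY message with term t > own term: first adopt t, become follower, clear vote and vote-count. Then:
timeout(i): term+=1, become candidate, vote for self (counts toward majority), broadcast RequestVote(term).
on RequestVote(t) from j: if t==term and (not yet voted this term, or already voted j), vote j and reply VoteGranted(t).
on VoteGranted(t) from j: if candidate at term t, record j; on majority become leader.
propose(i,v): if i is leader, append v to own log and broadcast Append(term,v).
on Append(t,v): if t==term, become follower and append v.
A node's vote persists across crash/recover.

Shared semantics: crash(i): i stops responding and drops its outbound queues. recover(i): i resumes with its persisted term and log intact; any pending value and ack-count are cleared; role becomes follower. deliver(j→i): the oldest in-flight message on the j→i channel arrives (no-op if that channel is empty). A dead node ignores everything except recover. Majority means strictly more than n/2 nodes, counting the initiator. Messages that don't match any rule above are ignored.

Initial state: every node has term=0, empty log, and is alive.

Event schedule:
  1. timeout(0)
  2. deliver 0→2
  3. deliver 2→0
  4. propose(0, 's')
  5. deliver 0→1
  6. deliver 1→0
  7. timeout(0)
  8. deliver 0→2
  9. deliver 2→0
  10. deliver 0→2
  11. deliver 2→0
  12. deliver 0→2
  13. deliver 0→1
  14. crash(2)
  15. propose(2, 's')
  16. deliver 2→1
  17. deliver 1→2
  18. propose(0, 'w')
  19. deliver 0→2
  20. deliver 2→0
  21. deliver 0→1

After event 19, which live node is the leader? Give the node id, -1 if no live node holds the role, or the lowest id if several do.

0

1. timeout(0):  <0:cand t1 ->
2. deliver 0→2:  <2:foll t1 ->
3. deliver 2→0:  <0:lead t1 ->
4. propose(0,'s'):  <0:lead t1 s>
5. deliver 0→1:  <1:foll t1 ->
6. deliver 1→0:  nop
7. timeout(0):  <0:cand t2 s>
8. deliver 0→2:  <2:foll t1 s>
9. deliver 2→0:  nop
10. deliver 0→2:  <2:foll t2 s>
11. deliver 2→0:  <0:lead t2 s>
12. deliver 0→2:  nop
13. deliver 0→1:  <1:foll t1 s>
14. crash(2):  <2:✗foll t2 s>
15. propose(2,'s'):  nop
16. deliver 2→1:  nop
17. deliver 1→2:  nop
18. propose(0,'w'):  <0:lead t2 s,w>
19. deliver 0→2:  nop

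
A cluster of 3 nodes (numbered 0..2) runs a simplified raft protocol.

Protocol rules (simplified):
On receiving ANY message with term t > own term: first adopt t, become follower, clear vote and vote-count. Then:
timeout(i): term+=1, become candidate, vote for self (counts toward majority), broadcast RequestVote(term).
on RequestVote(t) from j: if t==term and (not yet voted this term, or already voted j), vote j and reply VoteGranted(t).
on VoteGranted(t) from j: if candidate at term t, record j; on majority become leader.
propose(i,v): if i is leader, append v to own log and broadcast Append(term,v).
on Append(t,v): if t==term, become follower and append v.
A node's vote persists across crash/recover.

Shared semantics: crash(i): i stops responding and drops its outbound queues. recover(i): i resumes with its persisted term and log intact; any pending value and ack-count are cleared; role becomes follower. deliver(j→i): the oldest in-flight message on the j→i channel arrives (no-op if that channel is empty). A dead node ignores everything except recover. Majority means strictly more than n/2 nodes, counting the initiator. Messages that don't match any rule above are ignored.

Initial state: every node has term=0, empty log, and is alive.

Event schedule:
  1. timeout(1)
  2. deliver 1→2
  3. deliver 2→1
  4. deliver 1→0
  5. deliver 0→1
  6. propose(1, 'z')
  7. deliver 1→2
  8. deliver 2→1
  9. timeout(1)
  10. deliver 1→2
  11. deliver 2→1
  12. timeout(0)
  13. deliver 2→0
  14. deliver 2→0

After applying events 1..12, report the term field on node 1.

2

step 1 timeout(1): 1={cand,t=1,log=-}
step 2 deliver 1→2: 2={foll,t=1,log=-}
step 3 deliver 2→1: 1={lead,t=1,log=-}
step 4 deliver 1→0: 0={foll,t=1,log=-}
step 5 deliver 0→1: —
step 6 propose(1,'z'): 1={lead,t=1,log=z}
step 7 deliver 1→2: 2={foll,t=1,log=z}
step 8 deliver 2→1: —
step 9 timeout(1): 1={cand,t=2,log=z}
step 10 deliver 1→2: 2={foll,t=2,log=z}
step 11 deliver 2→1: 1={lead,t=2,log=z}
step 12 timeout(0): 0={cand,t=2,log=-}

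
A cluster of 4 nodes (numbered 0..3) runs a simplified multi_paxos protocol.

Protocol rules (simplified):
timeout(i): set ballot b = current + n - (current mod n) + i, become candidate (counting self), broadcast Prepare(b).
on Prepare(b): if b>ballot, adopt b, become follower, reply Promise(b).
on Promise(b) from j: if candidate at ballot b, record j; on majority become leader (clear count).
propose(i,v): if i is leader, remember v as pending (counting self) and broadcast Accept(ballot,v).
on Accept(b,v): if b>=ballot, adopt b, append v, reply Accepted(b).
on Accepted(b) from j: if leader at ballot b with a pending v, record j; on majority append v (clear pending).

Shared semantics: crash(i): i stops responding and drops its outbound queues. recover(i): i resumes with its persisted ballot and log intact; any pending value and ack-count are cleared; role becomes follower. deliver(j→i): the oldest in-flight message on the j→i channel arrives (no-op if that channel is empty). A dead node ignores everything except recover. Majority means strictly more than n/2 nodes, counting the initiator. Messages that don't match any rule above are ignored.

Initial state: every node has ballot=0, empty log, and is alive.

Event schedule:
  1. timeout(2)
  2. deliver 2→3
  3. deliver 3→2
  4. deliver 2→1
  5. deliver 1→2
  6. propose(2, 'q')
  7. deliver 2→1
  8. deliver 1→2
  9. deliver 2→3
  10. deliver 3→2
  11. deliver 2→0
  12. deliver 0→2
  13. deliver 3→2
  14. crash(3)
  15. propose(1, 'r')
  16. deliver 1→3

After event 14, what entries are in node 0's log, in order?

after 1 — timeout(2): n2:cand/b6/[-]
after 2 — deliver 2→3: n3:foll/b6/[-]
after 3 — deliver 3→2: ·
after 4 — deliver 2→1: n1:foll/b6/[-]
after 5 — deliver 1→2: n2:lead/b6/[-]
after 6 — propose(2,'q'): ·
after 7 — deliver 2→1: n1:foll/b6/[q]
after 8 — deliver 1→2: ·
after 9 — deliver 2→3: n3:foll/b6/[q]
after 10 — deliver 3→2: n2:lead/b6/[q]
after 11 — deliver 2→0: n0:foll/b6/[-]
after 12 — deliver 0→2: ·
after 13 — deliver 3→2: ·
after 14 — crash(3): n3:✗foll/b6/[q]

empty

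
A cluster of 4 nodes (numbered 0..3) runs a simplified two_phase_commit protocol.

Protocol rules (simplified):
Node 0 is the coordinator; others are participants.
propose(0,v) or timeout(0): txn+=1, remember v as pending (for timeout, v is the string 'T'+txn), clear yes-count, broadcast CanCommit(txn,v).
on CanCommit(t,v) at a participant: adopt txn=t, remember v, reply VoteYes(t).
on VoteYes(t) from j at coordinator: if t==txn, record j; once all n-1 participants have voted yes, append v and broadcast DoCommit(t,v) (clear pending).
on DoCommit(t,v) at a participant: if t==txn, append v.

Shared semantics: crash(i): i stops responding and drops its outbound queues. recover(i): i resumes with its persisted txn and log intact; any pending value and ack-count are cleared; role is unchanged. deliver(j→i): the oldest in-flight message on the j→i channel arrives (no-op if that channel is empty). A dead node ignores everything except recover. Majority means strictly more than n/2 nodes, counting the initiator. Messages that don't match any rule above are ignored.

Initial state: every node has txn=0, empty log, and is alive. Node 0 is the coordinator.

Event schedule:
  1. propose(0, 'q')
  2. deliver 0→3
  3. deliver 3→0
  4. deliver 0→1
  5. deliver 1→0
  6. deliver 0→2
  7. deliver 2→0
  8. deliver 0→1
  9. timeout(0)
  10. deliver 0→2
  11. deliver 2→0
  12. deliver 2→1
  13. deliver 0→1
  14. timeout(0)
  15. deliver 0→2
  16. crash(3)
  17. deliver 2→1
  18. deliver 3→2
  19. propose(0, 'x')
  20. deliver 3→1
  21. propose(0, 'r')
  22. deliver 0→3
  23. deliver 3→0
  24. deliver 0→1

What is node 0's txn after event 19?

4

e1 propose(0,'q'): 0[coor,t=1,-]
e2 deliver 0→3: 3[part,t=1,-]
e3 deliver 3→0: ·
e4 deliver 0→1: 1[part,t=1,-]
e5 deliver 1→0: ·
e6 deliver 0→2: 2[part,t=1,-]
e7 deliver 2→0: 0[coor,t=1,q]
e8 deliver 0→1: 1[part,t=1,q]
e9 timeout(0): 0[coor,t=2,q]
e10 deliver 0→2: 2[part,t=1,q]
e11 deliver 2→0: ·
e12 deliver 2→1: ·
e13 deliver 0→1: 1[part,t=2,q]
e14 timeout(0): 0[coor,t=3,q]
e15 deliver 0→2: 2[part,t=2,q]
e16 crash(3): 3[✗part,t=1,-]
e17 deliver 2→1: ·
e18 deliver 3→2: ·
e19 propose(0,'x'): 0[coor,t=4,q]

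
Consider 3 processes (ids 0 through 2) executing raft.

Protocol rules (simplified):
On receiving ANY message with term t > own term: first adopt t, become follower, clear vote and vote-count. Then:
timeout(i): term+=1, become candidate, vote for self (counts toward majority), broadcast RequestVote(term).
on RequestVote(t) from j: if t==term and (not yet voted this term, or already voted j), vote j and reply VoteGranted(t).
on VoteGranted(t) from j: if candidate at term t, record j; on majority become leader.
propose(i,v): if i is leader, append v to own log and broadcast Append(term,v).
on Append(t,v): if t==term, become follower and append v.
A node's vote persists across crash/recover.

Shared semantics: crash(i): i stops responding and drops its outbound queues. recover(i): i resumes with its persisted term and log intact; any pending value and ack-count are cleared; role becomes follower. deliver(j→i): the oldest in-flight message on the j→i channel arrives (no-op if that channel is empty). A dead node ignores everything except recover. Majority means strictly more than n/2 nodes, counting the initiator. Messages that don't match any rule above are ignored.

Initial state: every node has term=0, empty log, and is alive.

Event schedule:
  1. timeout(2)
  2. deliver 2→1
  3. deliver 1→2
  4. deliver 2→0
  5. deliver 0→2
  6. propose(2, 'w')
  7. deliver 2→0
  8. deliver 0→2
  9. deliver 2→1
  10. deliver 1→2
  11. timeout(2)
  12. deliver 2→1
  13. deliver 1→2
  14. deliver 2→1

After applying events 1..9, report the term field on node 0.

1

1. timeout(2):  <2:cand t1 ->
2. deliver 2→1:  <1:foll t1 ->
3. deliver 1→2:  <2:lead t1 ->
4. deliver 2→0:  <0:foll t1 ->
5. deliver 0→2:  nop
6. propose(2,'w'):  <2:lead t1 w>
7. deliver 2→0:  <0:foll t1 w>
8. deliver 0→2:  nop
9. deliver 2→1:  <1:foll t1 w>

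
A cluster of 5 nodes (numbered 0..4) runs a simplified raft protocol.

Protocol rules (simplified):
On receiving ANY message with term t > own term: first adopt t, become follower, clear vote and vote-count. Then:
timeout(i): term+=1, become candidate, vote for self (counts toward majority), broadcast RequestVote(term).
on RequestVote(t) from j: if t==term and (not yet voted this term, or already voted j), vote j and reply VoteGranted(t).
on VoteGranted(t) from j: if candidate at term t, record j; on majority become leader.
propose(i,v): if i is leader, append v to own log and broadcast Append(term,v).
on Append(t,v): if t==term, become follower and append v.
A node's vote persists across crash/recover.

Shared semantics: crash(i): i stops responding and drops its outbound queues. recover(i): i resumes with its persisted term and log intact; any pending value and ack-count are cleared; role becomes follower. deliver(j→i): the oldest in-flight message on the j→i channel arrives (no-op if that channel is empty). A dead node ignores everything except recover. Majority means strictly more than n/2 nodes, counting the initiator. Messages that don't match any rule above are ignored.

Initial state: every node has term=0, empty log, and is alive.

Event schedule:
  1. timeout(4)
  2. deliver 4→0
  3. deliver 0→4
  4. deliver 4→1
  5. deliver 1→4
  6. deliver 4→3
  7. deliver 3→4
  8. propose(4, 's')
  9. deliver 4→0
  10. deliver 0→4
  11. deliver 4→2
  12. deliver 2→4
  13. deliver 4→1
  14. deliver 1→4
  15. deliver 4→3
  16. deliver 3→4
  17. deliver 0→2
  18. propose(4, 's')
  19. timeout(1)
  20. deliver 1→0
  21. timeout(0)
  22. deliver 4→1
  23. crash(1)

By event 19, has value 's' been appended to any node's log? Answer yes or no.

yes

after 1 — timeout(4): n4:cand/t1/[-]
after 2 — deliver 4→0: n0:foll/t1/[-]
after 3 — deliver 0→4: ·
after 4 — deliver 4→1: n1:foll/t1/[-]
after 5 — deliver 1→4: n4:lead/t1/[-]
after 6 — deliver 4→3: n3:foll/t1/[-]
after 7 — deliver 3→4: ·
after 8 — propose(4,'s'): n4:lead/t1/[s]
after 9 — deliver 4→0: n0:foll/t1/[s]
after 10 — deliver 0→4: ·
after 11 — deliver 4→2: n2:foll/t1/[-]
after 12 — deliver 2→4: ·
after 13 — deliver 4→1: n1:foll/t1/[s]
after 14 — deliver 1→4: ·
after 15 — deliver 4→3: n3:foll/t1/[s]
after 16 — deliver 3→4: ·
after 17 — deliver 0→2: ·
after 18 — propose(4,'s'): n4:lead/t1/[s,s]
after 19 — timeout(1): n1:cand/t2/[s]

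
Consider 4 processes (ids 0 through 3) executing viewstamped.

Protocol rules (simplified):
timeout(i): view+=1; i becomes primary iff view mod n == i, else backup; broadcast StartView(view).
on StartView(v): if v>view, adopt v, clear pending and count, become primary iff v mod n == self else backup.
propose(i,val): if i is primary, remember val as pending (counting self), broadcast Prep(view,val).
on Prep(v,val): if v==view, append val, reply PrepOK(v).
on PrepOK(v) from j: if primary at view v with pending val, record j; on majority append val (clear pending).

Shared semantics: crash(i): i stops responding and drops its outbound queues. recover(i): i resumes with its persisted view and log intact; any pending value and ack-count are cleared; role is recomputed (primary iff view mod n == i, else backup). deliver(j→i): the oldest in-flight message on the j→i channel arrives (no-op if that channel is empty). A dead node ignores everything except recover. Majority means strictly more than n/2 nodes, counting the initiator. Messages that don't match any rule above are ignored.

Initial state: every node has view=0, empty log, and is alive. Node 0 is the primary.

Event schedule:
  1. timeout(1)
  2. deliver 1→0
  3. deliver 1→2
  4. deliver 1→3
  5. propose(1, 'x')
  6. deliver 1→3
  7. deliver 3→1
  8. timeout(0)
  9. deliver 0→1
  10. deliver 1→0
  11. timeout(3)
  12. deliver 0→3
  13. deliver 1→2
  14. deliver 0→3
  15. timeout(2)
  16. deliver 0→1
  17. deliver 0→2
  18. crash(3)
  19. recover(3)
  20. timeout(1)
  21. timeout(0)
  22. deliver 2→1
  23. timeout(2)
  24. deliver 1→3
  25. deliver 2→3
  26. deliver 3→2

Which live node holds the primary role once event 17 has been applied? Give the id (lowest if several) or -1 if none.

2

after 1 — timeout(1): n1:prim/v1/[-]
after 2 — deliver 1→0: n0:back/v1/[-]
after 3 — deliver 1→2: n2:back/v1/[-]
after 4 — deliver 1→3: n3:back/v1/[-]
after 5 — propose(1,'x'): ·
after 6 — deliver 1→3: n3:back/v1/[x]
after 7 — deliver 3→1: ·
after 8 — timeout(0): n0:back/v2/[-]
after 9 — deliver 0→1: n1:back/v2/[-]
after 10 — deliver 1→0: ·
after 11 — timeout(3): n3:back/v2/[x]
after 12 — deliver 0→3: ·
after 13 — deliver 1→2: n2:back/v1/[x]
after 14 — deliver 0→3: ·
after 15 — timeout(2): n2:prim/v2/[x]
after 16 — deliver 0→1: ·
after 17 — deliver 0→2: ·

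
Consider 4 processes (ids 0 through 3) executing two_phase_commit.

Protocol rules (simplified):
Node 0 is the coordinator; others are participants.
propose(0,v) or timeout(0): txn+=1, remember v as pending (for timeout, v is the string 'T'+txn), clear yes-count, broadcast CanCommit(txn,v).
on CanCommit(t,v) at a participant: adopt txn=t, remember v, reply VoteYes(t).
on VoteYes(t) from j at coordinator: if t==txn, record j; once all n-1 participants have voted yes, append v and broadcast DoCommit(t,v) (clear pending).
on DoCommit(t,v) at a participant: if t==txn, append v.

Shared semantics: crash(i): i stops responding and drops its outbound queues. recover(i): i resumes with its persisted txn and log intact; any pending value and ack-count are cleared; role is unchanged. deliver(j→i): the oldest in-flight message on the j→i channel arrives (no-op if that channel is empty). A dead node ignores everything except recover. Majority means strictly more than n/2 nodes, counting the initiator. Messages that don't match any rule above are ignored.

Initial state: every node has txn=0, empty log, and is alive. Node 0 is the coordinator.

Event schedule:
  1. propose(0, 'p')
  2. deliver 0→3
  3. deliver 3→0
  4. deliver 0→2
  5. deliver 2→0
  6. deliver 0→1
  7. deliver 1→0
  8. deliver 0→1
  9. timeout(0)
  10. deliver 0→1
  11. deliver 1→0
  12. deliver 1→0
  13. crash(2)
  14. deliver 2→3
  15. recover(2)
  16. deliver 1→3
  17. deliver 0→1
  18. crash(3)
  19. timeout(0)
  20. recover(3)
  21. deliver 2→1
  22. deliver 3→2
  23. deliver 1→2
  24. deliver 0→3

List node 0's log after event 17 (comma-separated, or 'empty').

p

[1] propose(0,'p') → N0(coor t1 [-])
[2] deliver 0→3 → N3(part t1 [-])
[3] deliver 3→0 → ∅
[4] deliver 0→2 → N2(part t1 [-])
[5] deliver 2→0 → ∅
[6] deliver 0→1 → N1(part t1 [-])
[7] deliver 1→0 → N0(coor t1 [p])
[8] deliver 0→1 → N1(part t1 [p])
[9] timeout(0) → N0(coor t2 [p])
[10] deliver 0→1 → N1(part t2 [p])
[11] deliver 1→0 → ∅
[12] deliver 1→0 → ∅
[13] crash(2) → N2(✗part t1 [-])
[14] deliver 2→3 → ∅
[15] recover(2) → N2(part t1 [-])
[16] deliver 1→3 → ∅
[17] deliver 0→1 → ∅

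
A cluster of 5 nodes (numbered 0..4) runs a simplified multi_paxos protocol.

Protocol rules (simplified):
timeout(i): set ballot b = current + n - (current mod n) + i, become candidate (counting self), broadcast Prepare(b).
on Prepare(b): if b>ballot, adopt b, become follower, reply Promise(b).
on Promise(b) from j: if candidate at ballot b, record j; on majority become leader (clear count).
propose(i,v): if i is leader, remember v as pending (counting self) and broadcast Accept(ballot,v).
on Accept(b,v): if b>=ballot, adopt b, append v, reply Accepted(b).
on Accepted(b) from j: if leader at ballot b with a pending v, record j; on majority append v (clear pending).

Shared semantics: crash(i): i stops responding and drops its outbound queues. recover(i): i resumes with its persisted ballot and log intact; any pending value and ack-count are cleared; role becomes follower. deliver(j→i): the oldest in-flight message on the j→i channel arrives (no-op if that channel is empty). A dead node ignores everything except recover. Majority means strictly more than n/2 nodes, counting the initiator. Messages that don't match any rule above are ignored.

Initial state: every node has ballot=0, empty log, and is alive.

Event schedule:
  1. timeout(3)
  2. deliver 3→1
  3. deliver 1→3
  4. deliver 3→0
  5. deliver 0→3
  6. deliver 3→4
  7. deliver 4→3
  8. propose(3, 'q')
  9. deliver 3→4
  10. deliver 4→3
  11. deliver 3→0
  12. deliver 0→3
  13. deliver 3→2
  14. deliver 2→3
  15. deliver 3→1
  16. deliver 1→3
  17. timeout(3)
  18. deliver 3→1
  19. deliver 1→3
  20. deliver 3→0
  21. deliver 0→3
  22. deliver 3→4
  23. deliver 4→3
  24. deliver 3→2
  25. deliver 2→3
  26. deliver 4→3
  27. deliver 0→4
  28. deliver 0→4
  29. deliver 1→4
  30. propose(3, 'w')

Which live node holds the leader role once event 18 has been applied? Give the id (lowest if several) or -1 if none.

-1

1. timeout(3):  <3:cand b8 ->
2. deliver 3→1:  <1:foll b8 ->
3. deliver 1→3:  nop
4. deliver 3→0:  <0:foll b8 ->
5. deliver 0→3:  <3:lead b8 ->
6. deliver 3→4:  <4:foll b8 ->
7. deliver 4→3:  nop
8. propose(3,'q'):  nop
9. deliver 3→4:  <4:foll b8 q>
10. deliver 4→3:  nop
11. deliver 3→0:  <0:foll b8 q>
12. deliver 0→3:  <3:lead b8 q>
13. deliver 3→2:  <2:foll b8 ->
14. deliver 2→3:  nop
15. deliver 3→1:  <1:foll b8 q>
16. deliver 1→3:  nop
17. timeout(3):  <3:cand b13 q>
18. deliver 3→1:  <1:foll b13 q>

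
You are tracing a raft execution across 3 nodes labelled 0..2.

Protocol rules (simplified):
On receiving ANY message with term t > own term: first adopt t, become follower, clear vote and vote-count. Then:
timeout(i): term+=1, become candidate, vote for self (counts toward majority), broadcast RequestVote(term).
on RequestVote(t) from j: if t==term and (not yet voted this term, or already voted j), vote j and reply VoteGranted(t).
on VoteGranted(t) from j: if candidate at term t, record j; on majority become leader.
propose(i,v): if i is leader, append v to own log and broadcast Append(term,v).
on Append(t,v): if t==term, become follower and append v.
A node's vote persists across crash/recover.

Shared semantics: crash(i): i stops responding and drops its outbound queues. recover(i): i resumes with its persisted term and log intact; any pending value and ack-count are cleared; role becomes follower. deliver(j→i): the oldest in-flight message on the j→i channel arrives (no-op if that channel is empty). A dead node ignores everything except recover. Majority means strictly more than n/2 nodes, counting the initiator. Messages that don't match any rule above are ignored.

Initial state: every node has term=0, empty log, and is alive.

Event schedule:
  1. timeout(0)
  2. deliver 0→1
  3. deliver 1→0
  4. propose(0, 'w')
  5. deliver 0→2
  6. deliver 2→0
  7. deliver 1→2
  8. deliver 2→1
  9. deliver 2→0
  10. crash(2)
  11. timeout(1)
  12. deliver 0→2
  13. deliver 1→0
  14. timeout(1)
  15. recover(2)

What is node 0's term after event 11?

[1] timeout(0) → N0(cand t1 [-])
[2] deliver 0→1 → N1(foll t1 [-])
[3] deliver 1→0 → N0(lead t1 [-])
[4] propose(0,'w') → N0(lead t1 [w])
[5] deliver 0→2 → N2(foll t1 [-])
[6] deliver 2→0 → ∅
[7] deliver 1→2 → ∅
[8] deliver 2→1 → ∅
[9] deliver 2→0 → ∅
[10] crash(2) → N2(✗foll t1 [-])
[11] timeout(1) → N1(cand t2 [-])

1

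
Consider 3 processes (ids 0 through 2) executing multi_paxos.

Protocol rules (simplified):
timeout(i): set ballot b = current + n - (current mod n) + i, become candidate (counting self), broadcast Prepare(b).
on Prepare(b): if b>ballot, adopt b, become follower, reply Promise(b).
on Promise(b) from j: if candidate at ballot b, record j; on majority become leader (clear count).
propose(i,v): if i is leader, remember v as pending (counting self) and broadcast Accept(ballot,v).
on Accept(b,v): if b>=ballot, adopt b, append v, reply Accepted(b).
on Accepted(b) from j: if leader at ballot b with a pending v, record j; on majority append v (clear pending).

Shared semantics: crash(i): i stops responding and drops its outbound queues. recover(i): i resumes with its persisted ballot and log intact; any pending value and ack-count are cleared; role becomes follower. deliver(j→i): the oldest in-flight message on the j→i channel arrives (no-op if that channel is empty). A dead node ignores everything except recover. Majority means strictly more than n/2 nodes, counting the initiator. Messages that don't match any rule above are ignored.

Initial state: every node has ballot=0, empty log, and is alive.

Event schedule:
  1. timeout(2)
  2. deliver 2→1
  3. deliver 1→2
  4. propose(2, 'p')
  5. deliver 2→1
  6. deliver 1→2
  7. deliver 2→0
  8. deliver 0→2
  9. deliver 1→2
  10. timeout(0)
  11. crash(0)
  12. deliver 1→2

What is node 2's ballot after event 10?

5

e1 timeout(2): 2[cand,b=5,-]
e2 deliver 2→1: 1[foll,b=5,-]
e3 deliver 1→2: 2[lead,b=5,-]
e4 propose(2,'p'): ·
e5 deliver 2→1: 1[foll,b=5,p]
e6 deliver 1→2: 2[lead,b=5,p]
e7 deliver 2→0: 0[foll,b=5,-]
e8 deliver 0→2: ·
e9 deliver 1→2: ·
e10 timeout(0): 0[cand,b=6,-]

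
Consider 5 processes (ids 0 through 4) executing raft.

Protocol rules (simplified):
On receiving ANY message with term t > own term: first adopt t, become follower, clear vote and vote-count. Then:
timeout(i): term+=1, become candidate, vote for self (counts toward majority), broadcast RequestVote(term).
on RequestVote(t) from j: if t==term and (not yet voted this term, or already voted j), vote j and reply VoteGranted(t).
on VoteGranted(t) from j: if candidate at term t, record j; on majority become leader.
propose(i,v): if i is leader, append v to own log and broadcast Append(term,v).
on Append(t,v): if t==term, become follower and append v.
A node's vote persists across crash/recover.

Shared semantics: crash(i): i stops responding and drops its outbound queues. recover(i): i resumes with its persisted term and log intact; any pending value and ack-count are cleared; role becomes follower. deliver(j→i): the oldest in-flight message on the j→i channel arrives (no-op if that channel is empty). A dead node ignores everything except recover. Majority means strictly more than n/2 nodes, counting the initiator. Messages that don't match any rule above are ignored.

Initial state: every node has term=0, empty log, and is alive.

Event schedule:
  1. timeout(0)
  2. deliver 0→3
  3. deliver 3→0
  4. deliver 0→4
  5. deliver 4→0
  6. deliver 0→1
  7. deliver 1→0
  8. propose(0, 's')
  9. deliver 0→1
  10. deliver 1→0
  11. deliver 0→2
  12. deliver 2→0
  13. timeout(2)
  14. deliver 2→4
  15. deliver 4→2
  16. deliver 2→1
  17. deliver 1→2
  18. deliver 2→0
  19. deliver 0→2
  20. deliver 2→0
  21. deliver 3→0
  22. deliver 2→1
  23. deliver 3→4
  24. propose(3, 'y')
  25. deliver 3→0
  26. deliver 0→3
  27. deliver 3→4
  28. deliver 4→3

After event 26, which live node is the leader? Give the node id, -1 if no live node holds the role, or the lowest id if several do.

2

after 1 — timeout(0): n0:cand/t1/[-]
after 2 — deliver 0→3: n3:foll/t1/[-]
after 3 — deliver 3→0: ·
after 4 — deliver 0→4: n4:foll/t1/[-]
after 5 — deliver 4→0: n0:lead/t1/[-]
after 6 — deliver 0→1: n1:foll/t1/[-]
after 7 — deliver 1→0: ·
after 8 — propose(0,'s'): n0:lead/t1/[s]
after 9 — deliver 0→1: n1:foll/t1/[s]
after 10 — deliver 1→0: ·
after 11 — deliver 0→2: n2:foll/t1/[-]
after 12 — deliver 2→0: ·
after 13 — timeout(2): n2:cand/t2/[-]
after 14 — deliver 2→4: n4:foll/t2/[-]
after 15 — deliver 4→2: ·
after 16 — deliver 2→1: n1:foll/t2/[s]
after 17 — deliver 1→2: n2:lead/t2/[-]
after 18 — deliver 2→0: n0:foll/t2/[s]
after 19 — deliver 0→2: ·
after 20 — deliver 2→0: ·
after 21 — deliver 3→0: ·
after 22 — deliver 2→1: ·
after 23 — deliver 3→4: ·
after 24 — propose(3,'y'): ·
after 25 — deliver 3→0: ·
after 26 — deliver 0→3: n3:foll/t1/[s]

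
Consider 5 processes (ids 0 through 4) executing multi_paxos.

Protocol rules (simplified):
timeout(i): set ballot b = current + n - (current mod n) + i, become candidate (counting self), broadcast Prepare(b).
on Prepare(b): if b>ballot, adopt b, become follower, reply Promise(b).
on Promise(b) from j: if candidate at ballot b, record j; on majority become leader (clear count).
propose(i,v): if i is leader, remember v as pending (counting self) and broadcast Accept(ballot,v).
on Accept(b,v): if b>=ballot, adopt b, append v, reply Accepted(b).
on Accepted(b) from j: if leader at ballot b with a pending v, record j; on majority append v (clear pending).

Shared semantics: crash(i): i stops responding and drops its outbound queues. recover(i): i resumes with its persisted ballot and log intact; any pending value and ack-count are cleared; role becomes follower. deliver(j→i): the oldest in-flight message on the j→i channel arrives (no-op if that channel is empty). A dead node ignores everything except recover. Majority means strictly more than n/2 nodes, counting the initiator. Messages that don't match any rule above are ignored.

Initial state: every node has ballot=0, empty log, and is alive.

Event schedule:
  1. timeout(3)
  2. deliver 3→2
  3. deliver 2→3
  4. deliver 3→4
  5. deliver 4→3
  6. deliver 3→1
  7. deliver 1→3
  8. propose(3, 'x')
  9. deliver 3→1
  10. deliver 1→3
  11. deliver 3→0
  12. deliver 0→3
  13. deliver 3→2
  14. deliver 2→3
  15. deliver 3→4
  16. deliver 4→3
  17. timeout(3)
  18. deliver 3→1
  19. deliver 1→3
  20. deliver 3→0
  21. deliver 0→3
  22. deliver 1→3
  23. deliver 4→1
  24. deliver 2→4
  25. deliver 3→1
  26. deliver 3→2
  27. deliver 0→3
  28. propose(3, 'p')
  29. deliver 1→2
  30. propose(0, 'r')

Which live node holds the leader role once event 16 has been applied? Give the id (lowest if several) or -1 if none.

after 1 — timeout(3): n3:cand/b8/[-]
after 2 — deliver 3→2: n2:foll/b8/[-]
after 3 — deliver 2→3: ·
after 4 — deliver 3→4: n4:foll/b8/[-]
after 5 — deliver 4→3: n3:lead/b8/[-]
after 6 — deliver 3→1: n1:foll/b8/[-]
after 7 — deliver 1→3: ·
after 8 — propose(3,'x'): ·
after 9 — deliver 3→1: n1:foll/b8/[x]
after 10 — deliver 1→3: ·
after 11 — deliver 3→0: n0:foll/b8/[-]
after 12 — deliver 0→3: ·
after 13 — deliver 3→2: n2:foll/b8/[x]
after 14 — deliver 2→3: n3:lead/b8/[x]
after 15 — deliver 3→4: n4:foll/b8/[x]
after 16 — deliver 4→3: ·

3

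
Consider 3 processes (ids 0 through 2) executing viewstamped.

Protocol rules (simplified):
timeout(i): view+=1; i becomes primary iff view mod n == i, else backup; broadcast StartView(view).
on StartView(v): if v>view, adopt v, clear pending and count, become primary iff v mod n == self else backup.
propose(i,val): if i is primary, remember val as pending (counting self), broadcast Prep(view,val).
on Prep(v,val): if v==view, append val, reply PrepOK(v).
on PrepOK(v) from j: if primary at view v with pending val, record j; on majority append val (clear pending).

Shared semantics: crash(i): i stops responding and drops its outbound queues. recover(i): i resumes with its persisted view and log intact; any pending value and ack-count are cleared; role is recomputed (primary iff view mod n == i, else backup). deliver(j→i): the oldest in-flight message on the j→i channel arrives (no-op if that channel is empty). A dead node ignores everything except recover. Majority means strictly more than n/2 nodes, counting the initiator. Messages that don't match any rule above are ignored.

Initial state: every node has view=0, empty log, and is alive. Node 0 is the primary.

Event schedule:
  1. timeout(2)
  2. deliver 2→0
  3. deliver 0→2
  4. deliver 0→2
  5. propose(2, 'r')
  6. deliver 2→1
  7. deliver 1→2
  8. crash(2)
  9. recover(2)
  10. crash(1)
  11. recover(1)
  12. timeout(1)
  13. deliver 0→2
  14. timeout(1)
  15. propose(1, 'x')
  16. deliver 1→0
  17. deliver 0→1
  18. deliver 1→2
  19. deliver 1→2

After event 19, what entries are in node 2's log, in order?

[1] timeout(2) → N2(back v1 [-])
[2] deliver 2→0 → N0(back v1 [-])
[3] deliver 0→2 → ∅
[4] deliver 0→2 → ∅
[5] propose(2,'r') → ∅
[6] deliver 2→1 → N1(prim v1 [-])
[7] deliver 1→2 → ∅
[8] crash(2) → N2(✗back v1 [-])
[9] recover(2) → N2(back v1 [-])
[10] crash(1) → N1(✗prim v1 [-])
[11] recover(1) → N1(prim v1 [-])
[12] timeout(1) → N1(back v2 [-])
[13] deliver 0→2 → ∅
[14] timeout(1) → N1(back v3 [-])
[15] propose(1,'x') → ∅
[16] deliver 1→0 → N0(back v2 [-])
[17] deliver 0→1 → ∅
[18] deliver 1→2 → N2(prim v2 [-])
[19] deliver 1→2 → N2(back v3 [-])

empty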